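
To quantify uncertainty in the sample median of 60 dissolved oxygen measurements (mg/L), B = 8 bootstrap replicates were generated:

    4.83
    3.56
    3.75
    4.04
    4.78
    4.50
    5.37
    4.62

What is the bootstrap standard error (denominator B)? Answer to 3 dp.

Bootstrap SE is the standard deviation of the 8 replicate medians.
Mean of replicates: (4.83 + 3.56 + 3.75 + 4.04 + 4.78 + 4.50 + 5.37 + 4.62) / 8 = 35.4500 / 8 = 4.4313
Sum of squared deviations: (+0.3987)² + (−0.8713)² + (−0.6813)² + (−0.3913)² + (+0.3487)² + (+0.0687)² + (+0.9387)² + (+0.1887)² = 2.5785
Variance = 2.5785 / 8 = 0.3223
SE* = √0.3223

SE* = 0.568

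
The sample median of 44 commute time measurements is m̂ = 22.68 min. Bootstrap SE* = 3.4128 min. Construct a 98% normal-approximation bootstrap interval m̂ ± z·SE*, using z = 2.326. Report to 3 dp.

(14.742, 30.618)

Margin = 2.326 × 3.4128 = 7.9382
Interval: 22.68 ± 7.9382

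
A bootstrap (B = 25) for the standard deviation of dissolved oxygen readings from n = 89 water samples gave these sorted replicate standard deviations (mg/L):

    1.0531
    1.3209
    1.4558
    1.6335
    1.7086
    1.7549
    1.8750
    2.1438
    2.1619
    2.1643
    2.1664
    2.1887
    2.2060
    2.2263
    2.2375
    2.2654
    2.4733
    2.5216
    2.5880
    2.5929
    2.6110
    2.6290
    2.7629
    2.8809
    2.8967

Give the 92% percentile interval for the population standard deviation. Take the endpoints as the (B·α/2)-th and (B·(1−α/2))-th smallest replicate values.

(1.0531, 2.8809)

α = 0.08; lower rank = 25 × 0.040 = 1; upper rank = 25 × 0.960 = 24.
The 1st smallest replicate is 1.0531; the 24th is 2.8809.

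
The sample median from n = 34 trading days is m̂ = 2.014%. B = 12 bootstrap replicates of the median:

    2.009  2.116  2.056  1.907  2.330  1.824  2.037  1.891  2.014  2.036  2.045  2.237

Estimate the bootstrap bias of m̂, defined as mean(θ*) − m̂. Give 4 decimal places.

mean(θ*) = (2.009 + 2.116 + 2.056 + 1.907 + 2.330 + 1.824 + 2.037 + 1.891 + 2.014 + 2.036 + 2.045 + 2.237) / 12 = 2.04183
bias = 2.04183 − 2.014

bias = +0.0278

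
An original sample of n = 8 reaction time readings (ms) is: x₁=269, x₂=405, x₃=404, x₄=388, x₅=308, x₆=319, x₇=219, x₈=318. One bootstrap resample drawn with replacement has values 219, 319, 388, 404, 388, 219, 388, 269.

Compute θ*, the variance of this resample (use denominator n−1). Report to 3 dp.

θ* = 6255.357

Mean = 324.2500; sum of squared deviations = 43787.5000
s² = 43787.5000 / 7 = 6255.3571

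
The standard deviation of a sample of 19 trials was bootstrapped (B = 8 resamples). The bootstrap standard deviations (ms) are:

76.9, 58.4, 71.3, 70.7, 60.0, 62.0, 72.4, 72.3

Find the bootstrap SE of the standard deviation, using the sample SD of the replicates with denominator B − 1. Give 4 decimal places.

Bootstrap SE is the standard deviation of the 8 replicate standard deviations.
Mean of replicates: (76.9 + 58.4 + 71.3 + 70.7 + 60.0 + 62.0 + 72.4 + 72.3) / 8 = 544.00000 / 8 = 68.00000
Sum of squared deviations: (+8.90000)² + (−9.60000)² + (+3.30000)² + (+2.70000)² + (−8.00000)² + (−6.00000)² + (+4.40000)² + (+4.30000)² = 327.40000
Variance = 327.40000 / 7 = 46.77143
SE* = √46.77143

SE* = 6.8390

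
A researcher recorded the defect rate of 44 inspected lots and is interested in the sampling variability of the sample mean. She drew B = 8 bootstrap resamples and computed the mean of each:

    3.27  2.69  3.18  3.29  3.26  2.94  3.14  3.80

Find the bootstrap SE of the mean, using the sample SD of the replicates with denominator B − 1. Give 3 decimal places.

SE* = 0.318

Bootstrap SE is the standard deviation of the 8 replicate means.
Mean of replicates: (3.27 + 2.69 + 3.18 + 3.29 + 3.26 + 2.94 + 3.14 + 3.80) / 8 = 25.5700 / 8 = 3.1963
Sum of squared deviations: (+0.0737)² + (−0.5063)² + (−0.0162)² + (+0.0938)² + (+0.0637)² + (−0.2563)² + (−0.0562)² + (+0.6037)² = 0.7082
Variance = 0.7082 / 7 = 0.1012
SE* = √0.1012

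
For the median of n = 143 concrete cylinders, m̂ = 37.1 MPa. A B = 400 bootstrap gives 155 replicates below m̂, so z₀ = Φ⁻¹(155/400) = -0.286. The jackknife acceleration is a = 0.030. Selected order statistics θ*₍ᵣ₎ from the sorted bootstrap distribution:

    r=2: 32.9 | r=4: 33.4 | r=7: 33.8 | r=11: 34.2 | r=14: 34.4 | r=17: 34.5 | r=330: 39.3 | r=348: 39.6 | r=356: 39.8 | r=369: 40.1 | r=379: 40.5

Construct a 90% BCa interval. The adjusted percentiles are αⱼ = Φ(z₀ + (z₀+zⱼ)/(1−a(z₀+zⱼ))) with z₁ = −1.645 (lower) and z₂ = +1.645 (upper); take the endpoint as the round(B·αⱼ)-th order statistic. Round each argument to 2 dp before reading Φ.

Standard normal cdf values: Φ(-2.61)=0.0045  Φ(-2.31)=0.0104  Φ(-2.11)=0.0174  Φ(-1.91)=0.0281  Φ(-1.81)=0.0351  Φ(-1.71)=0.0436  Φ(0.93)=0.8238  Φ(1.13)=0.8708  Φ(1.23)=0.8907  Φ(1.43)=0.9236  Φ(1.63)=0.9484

Lower: z₀ + z₁ = -0.286 + (-1.645) = -1.931; 1 − a(z₀+z₁) = 1 − (0.030)(-1.931) = 1.0579; argument = -0.286 + (-1.931)/1.0579 = -2.1113 → -2.11.
α₁ = Φ(-2.11) = 0.0174; rank = round(400 × 0.0174) = 7; θ*₍7₎ = 33.8.
Upper: z₀ + z₂ = 1.359; 1 − a(z₀+z₂) = 0.9592; argument = 1.1308 → 1.13; α₂ = 0.8708; rank = 348; θ*₍348₎ = 39.6.

(33.8, 39.6)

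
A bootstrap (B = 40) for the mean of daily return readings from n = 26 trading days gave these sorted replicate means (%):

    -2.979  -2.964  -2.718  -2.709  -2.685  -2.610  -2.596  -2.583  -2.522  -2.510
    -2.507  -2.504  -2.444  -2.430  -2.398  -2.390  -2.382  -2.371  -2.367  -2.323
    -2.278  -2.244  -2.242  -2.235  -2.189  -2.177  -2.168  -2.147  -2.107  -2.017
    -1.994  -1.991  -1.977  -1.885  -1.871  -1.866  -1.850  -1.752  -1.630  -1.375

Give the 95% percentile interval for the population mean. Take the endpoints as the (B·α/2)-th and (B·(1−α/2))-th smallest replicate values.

α = 0.05; lower rank = 40 × 0.025 = 1; upper rank = 40 × 0.975 = 39.
The 1st smallest replicate is -2.979; the 39th is -1.630.

(-2.979, -1.630)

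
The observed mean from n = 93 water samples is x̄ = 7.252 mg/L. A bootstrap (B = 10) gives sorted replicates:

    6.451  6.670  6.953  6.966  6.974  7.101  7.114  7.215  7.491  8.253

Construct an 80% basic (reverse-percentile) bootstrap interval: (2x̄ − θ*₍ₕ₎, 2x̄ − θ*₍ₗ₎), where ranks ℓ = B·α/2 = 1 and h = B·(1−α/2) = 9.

Percentile endpoints at ranks 1 and 9: θ*₍1₎ = 6.451, θ*₍9₎ = 7.491.
Basic interval reflects these around x̄:
  lower = 2 × 7.252 − 7.491 = 7.013
  upper = 2 × 7.252 − 6.451 = 8.053

(7.013, 8.053)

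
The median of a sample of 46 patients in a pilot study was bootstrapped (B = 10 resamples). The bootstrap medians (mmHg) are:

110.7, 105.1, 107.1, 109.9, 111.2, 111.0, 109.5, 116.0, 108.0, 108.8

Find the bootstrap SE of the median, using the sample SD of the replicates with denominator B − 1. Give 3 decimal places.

SE* = 2.912

Bootstrap SE is the standard deviation of the 10 replicate medians.
Mean of replicates: (110.7 + 105.1 + 107.1 + 109.9 + 111.2 + 111.0 + 109.5 + 116.0 + 108.0 + 108.8) / 10 = 1097.3000 / 10 = 109.7300
Sum of squared deviations: (+0.9700)² + (−4.6300)² + (−2.6300)² + (+0.1700)² + (+1.4700)² + (+1.2700)² + (−0.2300)² + (+6.2700)² + (−1.7300)² + (−0.9300)² = 76.3210
Variance = 76.3210 / 9 = 8.4801
SE* = √8.4801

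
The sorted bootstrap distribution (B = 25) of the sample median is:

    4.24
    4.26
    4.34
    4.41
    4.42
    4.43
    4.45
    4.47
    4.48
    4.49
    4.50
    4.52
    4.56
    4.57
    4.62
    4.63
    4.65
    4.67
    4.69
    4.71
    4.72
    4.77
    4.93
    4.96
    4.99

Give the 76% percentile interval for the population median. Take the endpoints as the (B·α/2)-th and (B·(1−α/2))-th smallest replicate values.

(4.34, 4.77)

α = 0.24; lower rank = 25 × 0.120 = 3; upper rank = 25 × 0.880 = 22.
The 3rd smallest replicate is 4.34; the 22nd is 4.77.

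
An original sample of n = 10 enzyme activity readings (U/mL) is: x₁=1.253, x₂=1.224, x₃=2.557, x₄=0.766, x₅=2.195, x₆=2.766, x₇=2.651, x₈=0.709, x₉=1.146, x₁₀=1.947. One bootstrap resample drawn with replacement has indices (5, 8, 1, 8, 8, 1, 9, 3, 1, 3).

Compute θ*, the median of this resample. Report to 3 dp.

Resample values: 2.195, 0.709, 1.253, 0.709, 0.709, 1.253, 1.146, 2.557, 1.253, 2.557.
Sorted: 0.709, 0.709, 0.709, 1.146, 1.253, 1.253, 1.253, 2.195, 2.557, 2.557
Median = average of the two middle values = 1.253

θ* = 1.253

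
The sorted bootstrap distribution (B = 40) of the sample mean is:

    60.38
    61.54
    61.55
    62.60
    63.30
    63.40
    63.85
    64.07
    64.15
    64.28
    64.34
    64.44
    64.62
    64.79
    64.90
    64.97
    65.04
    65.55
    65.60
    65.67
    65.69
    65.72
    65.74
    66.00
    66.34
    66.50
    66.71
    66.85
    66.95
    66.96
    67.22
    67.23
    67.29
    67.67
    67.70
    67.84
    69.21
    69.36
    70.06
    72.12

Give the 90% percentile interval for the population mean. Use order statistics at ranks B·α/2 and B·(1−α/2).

(61.54, 69.36)

α = 0.10; lower rank = 40 × 0.050 = 2; upper rank = 40 × 0.950 = 38.
The 2nd smallest replicate is 61.54; the 38th is 69.36.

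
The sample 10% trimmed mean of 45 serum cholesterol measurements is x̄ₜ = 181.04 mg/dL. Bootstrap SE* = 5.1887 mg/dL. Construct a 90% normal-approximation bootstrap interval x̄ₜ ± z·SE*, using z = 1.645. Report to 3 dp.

Margin = 1.645 × 5.1887 = 8.5354
Interval: 181.04 ± 8.5354

(172.505, 189.575)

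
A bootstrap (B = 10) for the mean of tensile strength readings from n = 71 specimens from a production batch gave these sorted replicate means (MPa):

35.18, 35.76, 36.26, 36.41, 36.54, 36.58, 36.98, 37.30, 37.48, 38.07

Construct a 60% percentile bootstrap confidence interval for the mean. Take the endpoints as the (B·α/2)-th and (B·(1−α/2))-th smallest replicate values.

(35.76, 37.30)

α = 0.40; lower rank = 10 × 0.200 = 2; upper rank = 10 × 0.800 = 8.
The 2nd smallest replicate is 35.76; the 8th is 37.30.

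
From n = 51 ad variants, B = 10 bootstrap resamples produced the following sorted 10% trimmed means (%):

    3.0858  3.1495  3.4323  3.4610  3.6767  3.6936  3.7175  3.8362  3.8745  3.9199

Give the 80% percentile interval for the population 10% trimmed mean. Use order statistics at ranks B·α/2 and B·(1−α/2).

α = 0.20; lower rank = 10 × 0.100 = 1; upper rank = 10 × 0.900 = 9.
The 1st smallest replicate is 3.0858; the 9th is 3.8745.

(3.0858, 3.8745)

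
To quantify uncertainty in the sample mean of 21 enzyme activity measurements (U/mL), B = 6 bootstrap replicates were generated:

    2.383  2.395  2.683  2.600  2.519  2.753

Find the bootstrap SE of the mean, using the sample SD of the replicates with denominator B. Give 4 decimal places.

SE* = 0.1379

Bootstrap SE is the standard deviation of the 6 replicate means.
Mean of replicates: (2.383 + 2.395 + 2.683 + 2.600 + 2.519 + 2.753) / 6 = 15.33300 / 6 = 2.55550
Sum of squared deviations: (−0.17250)² + (−0.16050)² + (+0.12750)² + (+0.04450)² + (−0.03650)² + (+0.19750)² = 0.11409
Variance = 0.11409 / 6 = 0.01902
SE* = √0.01902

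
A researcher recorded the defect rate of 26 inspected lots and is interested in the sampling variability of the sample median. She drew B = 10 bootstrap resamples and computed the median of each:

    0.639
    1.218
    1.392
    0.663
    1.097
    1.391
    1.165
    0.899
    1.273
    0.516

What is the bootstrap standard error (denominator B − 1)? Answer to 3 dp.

SE* = 0.324

Bootstrap SE is the standard deviation of the 10 replicate medians.
Mean of replicates: (0.639 + 1.218 + 1.392 + 0.663 + 1.097 + 1.391 + 1.165 + 0.899 + 1.273 + 0.516) / 10 = 10.2530 / 10 = 1.0253
Sum of squared deviations: (−0.3863)² + (+0.1927)² + (+0.3667)² + (−0.3623)² + (+0.0717)² + (+0.3657)² + (+0.1397)² + (−0.1263)² + (+0.2477)² + (−0.5093)² = 0.9472
Variance = 0.9472 / 9 = 0.1052
SE* = √0.1052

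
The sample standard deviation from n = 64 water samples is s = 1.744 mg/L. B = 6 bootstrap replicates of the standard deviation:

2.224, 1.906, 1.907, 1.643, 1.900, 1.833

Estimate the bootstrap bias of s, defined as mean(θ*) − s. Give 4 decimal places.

mean(θ*) = (2.224 + 1.906 + 1.907 + 1.643 + 1.900 + 1.833) / 6 = 1.90217
bias = 1.90217 − 1.744

bias = +0.1582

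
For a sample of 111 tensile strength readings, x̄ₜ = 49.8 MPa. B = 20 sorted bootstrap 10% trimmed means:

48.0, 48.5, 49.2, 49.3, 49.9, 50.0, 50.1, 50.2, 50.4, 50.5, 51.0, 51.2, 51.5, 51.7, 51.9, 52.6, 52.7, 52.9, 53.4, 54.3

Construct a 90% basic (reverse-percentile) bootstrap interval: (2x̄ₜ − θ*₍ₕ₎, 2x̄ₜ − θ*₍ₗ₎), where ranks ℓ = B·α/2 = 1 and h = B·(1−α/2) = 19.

Percentile endpoints at ranks 1 and 19: θ*₍1₎ = 48.0, θ*₍19₎ = 53.4.
Basic interval reflects these around x̄ₜ:
  lower = 2 × 49.8 − 53.4 = 46.2
  upper = 2 × 49.8 − 48.0 = 51.6

(46.2, 51.6)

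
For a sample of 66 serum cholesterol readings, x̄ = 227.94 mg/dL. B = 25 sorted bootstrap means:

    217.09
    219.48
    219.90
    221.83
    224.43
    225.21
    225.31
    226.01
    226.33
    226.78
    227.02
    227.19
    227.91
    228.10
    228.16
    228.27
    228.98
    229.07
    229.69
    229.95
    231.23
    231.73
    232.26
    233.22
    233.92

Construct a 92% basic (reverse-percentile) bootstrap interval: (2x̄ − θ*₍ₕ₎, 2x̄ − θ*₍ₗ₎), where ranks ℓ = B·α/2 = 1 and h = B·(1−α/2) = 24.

Percentile endpoints at ranks 1 and 24: θ*₍1₎ = 217.09, θ*₍24₎ = 233.22.
Basic interval reflects these around x̄:
  lower = 2 × 227.94 − 233.22 = 222.66
  upper = 2 × 227.94 − 217.09 = 238.79

(222.66, 238.79)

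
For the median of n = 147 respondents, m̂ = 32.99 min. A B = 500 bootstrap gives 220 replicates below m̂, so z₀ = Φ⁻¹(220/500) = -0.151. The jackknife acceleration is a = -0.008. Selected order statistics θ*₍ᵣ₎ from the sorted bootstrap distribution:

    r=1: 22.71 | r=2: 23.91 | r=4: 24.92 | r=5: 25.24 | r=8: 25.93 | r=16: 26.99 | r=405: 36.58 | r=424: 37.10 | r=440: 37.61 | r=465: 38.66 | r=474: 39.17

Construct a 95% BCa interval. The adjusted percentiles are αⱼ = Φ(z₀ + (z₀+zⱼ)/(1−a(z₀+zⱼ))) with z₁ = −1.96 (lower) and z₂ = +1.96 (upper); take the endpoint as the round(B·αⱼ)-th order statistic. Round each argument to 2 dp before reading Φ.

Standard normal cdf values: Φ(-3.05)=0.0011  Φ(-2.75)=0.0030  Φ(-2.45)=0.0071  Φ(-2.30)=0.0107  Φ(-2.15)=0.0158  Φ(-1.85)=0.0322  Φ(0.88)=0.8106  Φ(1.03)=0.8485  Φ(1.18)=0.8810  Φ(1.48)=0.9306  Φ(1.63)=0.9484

Lower: z₀ + z₁ = -0.151 + (-1.960) = -2.111; 1 − a(z₀+z₁) = 1 − (-0.008)(-2.111) = 0.9831; argument = -0.151 + (-2.111)/0.9831 = -2.2983 → -2.30.
α₁ = Φ(-2.30) = 0.0107; rank = round(500 × 0.0107) = 5; θ*₍5₎ = 25.24.
Upper: z₀ + z₂ = 1.809; 1 − a(z₀+z₂) = 1.0145; argument = 1.6322 → 1.63; α₂ = 0.9484; rank = 474; θ*₍474₎ = 39.17.

(25.24, 39.17)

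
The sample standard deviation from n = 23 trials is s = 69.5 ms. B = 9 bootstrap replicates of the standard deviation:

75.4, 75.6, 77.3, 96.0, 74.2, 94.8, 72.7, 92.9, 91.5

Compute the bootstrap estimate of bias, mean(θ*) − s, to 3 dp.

bias = +13.878

mean(θ*) = (75.4 + 75.6 + 77.3 + 96.0 + 74.2 + 94.8 + 72.7 + 92.9 + 91.5) / 9 = 83.3778
bias = 83.3778 − 69.5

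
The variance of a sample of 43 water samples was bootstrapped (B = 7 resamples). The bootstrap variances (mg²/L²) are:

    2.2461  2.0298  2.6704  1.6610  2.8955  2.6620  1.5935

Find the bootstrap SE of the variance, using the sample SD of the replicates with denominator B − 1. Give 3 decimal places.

SE* = 0.515

Bootstrap SE is the standard deviation of the 7 replicate variances.
Mean of replicates: (2.2461 + 2.0298 + 2.6704 + 1.6610 + 2.8955 + 2.6620 + 1.5935) / 7 = 15.75830 / 7 = 2.25119
Sum of squared deviations: (−0.00509)² + (−0.22139)² + (+0.41921)² + (−0.59019)² + (+0.64431)² + (+0.41081)² + (−0.65769)² = 1.58956
Variance = 1.58956 / 6 = 0.26493
SE* = √0.26493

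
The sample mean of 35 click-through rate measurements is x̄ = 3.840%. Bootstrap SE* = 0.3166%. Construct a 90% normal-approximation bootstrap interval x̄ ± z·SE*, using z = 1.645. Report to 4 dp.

(3.3192, 4.3608)

Margin = 1.645 × 0.3166 = 0.52081
Interval: 3.840 ± 0.52081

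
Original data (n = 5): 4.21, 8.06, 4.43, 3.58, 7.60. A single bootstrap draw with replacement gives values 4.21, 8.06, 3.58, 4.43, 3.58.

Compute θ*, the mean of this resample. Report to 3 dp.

θ* = 4.772

Mean = (4.21 + 8.06 + 3.58 + 4.43 + 3.58) / 5 = 23.860 / 5 = 4.772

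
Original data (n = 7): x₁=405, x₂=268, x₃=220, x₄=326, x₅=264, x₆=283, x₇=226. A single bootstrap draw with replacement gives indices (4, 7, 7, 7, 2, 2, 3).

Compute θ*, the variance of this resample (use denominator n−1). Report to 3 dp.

θ* = 1506.286

Resample values: 326, 226, 226, 226, 268, 268, 220.
Mean = 251.4286; sum of squared deviations = 9037.7143
s² = 9037.7143 / 6 = 1506.2857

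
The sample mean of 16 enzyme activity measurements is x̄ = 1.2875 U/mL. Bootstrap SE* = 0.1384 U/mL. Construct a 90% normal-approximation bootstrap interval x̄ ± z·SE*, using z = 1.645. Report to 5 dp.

Margin = 1.645 × 0.1384 = 0.227668
Interval: 1.2875 ± 0.227668

(1.05983, 1.51517)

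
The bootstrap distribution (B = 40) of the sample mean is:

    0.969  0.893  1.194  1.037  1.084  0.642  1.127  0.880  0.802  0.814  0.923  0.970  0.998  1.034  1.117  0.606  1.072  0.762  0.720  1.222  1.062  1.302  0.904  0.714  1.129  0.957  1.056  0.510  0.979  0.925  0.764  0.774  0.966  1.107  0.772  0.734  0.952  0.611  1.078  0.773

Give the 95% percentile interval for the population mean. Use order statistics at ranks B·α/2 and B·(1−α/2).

(0.510, 1.222)

Sorted replicates: 0.510, 0.606, 0.611, 0.642, 0.714, 0.720, 0.734, 0.762, 0.764, 0.772, 0.773, 0.774, 0.802, 0.814, 0.880, 0.893, 0.904, 0.923, 0.925, 0.952, 0.957, 0.966, 0.969, 0.970, 0.979, 0.998, 1.034, 1.037, 1.056, 1.062, 1.072, 1.078, 1.084, 1.107, 1.117, 1.127, 1.129, 1.194, 1.222, 1.302
α = 0.05; lower rank = 40 × 0.025 = 1; upper rank = 40 × 0.975 = 39.
The 1st smallest replicate is 0.510; the 39th is 1.222.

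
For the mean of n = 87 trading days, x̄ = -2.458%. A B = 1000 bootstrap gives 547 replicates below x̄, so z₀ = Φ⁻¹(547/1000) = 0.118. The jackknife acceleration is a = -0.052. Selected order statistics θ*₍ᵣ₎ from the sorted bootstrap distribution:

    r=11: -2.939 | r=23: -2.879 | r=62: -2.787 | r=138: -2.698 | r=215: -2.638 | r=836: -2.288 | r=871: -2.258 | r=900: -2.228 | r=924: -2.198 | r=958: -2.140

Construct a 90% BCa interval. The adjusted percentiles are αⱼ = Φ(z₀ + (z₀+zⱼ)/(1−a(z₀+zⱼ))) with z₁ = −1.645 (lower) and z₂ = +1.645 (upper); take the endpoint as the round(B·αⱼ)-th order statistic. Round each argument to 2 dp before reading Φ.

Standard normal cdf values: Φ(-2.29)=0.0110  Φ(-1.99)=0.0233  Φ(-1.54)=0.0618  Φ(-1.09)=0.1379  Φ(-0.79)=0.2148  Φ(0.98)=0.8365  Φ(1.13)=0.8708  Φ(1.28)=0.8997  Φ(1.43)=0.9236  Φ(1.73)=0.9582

Lower: z₀ + z₁ = 0.118 + (-1.645) = -1.527; 1 − a(z₀+z₁) = 1 − (-0.052)(-1.527) = 0.9206; argument = 0.118 + (-1.527)/0.9206 = -1.5407 → -1.54.
α₁ = Φ(-1.54) = 0.0618; rank = round(1000 × 0.0618) = 62; θ*₍62₎ = -2.787.
Upper: z₀ + z₂ = 1.763; 1 − a(z₀+z₂) = 1.0917; argument = 1.7329 → 1.73; α₂ = 0.9582; rank = 958; θ*₍958₎ = -2.140.

(-2.787, -2.140)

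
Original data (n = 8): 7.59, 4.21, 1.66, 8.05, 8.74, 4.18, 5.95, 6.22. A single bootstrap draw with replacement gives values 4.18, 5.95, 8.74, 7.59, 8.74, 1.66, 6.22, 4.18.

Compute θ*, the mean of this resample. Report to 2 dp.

θ* = 5.91

Mean = (4.18 + 5.95 + 8.74 + 7.59 + 8.74 + 1.66 + 6.22 + 4.18) / 8 = 47.260 / 8 = 5.91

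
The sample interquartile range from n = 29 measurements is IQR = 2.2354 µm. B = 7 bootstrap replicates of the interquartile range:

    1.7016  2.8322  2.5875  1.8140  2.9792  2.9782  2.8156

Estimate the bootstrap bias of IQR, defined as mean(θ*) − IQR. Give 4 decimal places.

bias = +0.2944

mean(θ*) = (1.7016 + 2.8322 + 2.5875 + 1.8140 + 2.9792 + 2.9782 + 2.8156) / 7 = 2.52976
bias = 2.52976 − 2.2354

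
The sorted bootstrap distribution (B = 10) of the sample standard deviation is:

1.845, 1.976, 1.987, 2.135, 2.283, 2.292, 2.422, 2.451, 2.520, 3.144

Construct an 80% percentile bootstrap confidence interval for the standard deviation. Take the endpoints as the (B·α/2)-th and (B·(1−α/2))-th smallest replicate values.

α = 0.20; lower rank = 10 × 0.100 = 1; upper rank = 10 × 0.900 = 9.
The 1st smallest replicate is 1.845; the 9th is 2.520.

(1.845, 2.520)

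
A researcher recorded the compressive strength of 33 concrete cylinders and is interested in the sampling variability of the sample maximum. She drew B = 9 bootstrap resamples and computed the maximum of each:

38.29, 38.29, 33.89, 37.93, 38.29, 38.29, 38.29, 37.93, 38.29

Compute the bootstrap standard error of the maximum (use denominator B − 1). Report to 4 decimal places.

SE* = 1.4451

Bootstrap SE is the standard deviation of the 9 replicate maximums.
Mean of replicates: (38.29 + 38.29 + 33.89 + 37.93 + 38.29 + 38.29 + 38.29 + 37.93 + 38.29) / 9 = 339.49000 / 9 = 37.72111
Sum of squared deviations: (+0.56889)² + (+0.56889)² + (−3.83111)² + (+0.20889)² + (+0.56889)² + (+0.56889)² + (+0.56889)² + (+0.20889)² + (+0.56889)² = 16.70649
Variance = 16.70649 / 8 = 2.08831
SE* = √2.08831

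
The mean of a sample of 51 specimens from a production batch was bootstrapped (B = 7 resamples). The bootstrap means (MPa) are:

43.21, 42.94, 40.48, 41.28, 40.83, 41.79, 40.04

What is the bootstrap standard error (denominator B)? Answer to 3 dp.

SE* = 1.118

Bootstrap SE is the standard deviation of the 7 replicate means.
Mean of replicates: (43.21 + 42.94 + 40.48 + 41.28 + 40.83 + 41.79 + 40.04) / 7 = 290.5700 / 7 = 41.5100
Sum of squared deviations: (+1.7000)² + (+1.4300)² + (−1.0300)² + (−0.2300)² + (−0.6800)² + (+0.2800)² + (−1.4700)² = 8.7504
Variance = 8.7504 / 7 = 1.2501
SE* = √1.2501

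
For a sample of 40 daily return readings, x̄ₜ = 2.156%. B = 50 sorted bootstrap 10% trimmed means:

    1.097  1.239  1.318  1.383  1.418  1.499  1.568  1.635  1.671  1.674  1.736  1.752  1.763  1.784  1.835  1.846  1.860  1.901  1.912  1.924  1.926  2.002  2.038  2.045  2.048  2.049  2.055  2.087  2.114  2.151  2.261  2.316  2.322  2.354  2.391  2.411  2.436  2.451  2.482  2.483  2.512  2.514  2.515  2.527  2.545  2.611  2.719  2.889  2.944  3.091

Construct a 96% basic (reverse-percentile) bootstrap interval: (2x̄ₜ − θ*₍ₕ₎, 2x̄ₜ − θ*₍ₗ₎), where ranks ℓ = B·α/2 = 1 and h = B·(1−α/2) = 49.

(1.368, 3.215)

Percentile endpoints at ranks 1 and 49: θ*₍1₎ = 1.097, θ*₍49₎ = 2.944.
Basic interval reflects these around x̄ₜ:
  lower = 2 × 2.156 − 2.944 = 1.368
  upper = 2 × 2.156 − 1.097 = 3.215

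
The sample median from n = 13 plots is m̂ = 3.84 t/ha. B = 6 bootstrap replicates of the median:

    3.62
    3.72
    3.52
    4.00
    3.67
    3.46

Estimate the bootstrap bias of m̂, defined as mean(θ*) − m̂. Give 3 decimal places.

mean(θ*) = (3.62 + 3.72 + 3.52 + 4.00 + 3.67 + 3.46) / 6 = 3.6650
bias = 3.6650 − 3.84

bias = −0.175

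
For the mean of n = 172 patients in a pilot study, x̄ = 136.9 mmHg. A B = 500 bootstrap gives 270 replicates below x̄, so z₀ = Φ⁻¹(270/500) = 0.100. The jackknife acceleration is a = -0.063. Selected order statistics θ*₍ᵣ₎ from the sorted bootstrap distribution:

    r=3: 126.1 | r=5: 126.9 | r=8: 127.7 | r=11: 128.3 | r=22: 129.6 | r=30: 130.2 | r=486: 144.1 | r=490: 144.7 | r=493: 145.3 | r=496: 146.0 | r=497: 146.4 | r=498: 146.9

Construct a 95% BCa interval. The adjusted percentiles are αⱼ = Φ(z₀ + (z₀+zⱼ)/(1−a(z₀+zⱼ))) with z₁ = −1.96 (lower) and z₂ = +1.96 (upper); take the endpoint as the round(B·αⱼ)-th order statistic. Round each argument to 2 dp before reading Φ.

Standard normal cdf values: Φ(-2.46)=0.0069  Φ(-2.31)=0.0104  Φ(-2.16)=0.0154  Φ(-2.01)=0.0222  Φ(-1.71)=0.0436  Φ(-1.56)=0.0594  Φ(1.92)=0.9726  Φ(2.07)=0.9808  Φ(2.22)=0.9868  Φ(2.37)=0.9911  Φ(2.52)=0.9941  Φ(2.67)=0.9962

Lower: z₀ + z₁ = 0.100 + (-1.960) = -1.860; 1 − a(z₀+z₁) = 1 − (-0.063)(-1.860) = 0.8828; argument = 0.100 + (-1.860)/0.8828 = -2.0069 → -2.01.
α₁ = Φ(-2.01) = 0.0222; rank = round(500 × 0.0222) = 11; θ*₍11₎ = 128.3.
Upper: z₀ + z₂ = 2.060; 1 − a(z₀+z₂) = 1.1298; argument = 1.9234 → 1.92; α₂ = 0.9726; rank = 486; θ*₍486₎ = 144.1.

(128.3, 144.1)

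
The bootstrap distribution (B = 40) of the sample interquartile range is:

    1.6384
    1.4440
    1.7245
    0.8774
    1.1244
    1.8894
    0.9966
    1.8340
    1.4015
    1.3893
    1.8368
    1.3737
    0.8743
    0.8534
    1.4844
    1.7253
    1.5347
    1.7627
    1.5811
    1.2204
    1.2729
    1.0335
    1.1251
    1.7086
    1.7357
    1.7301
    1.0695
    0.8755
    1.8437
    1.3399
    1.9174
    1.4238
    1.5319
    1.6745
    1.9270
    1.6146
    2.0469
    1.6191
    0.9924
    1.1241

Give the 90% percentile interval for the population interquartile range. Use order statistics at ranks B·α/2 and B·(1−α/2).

Sorted replicates: 0.8534, 0.8743, 0.8755, 0.8774, 0.9924, 0.9966, 1.0335, 1.0695, 1.1241, 1.1244, 1.1251, 1.2204, 1.2729, 1.3399, 1.3737, 1.3893, 1.4015, 1.4238, 1.4440, 1.4844, 1.5319, 1.5347, 1.5811, 1.6146, 1.6191, 1.6384, 1.6745, 1.7086, 1.7245, 1.7253, 1.7301, 1.7357, 1.7627, 1.8340, 1.8368, 1.8437, 1.8894, 1.9174, 1.9270, 2.0469
α = 0.10; lower rank = 40 × 0.050 = 2; upper rank = 40 × 0.950 = 38.
The 2nd smallest replicate is 0.8743; the 38th is 1.9174.

(0.8743, 1.9174)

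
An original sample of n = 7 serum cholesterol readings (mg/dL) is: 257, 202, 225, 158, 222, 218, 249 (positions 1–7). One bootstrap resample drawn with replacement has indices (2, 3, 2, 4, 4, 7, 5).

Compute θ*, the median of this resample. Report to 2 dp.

Resample values: 202, 225, 202, 158, 158, 249, 222.
Sorted: 158, 158, 202, 202, 222, 225, 249
Median = middle value = 202.00

θ* = 202.00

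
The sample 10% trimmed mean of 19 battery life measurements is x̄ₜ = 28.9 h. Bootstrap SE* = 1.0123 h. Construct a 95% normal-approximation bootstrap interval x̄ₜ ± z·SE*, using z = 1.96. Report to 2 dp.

Margin = 1.96 × 1.0123 = 1.984
Interval: 28.9 ± 1.984

(26.92, 30.88)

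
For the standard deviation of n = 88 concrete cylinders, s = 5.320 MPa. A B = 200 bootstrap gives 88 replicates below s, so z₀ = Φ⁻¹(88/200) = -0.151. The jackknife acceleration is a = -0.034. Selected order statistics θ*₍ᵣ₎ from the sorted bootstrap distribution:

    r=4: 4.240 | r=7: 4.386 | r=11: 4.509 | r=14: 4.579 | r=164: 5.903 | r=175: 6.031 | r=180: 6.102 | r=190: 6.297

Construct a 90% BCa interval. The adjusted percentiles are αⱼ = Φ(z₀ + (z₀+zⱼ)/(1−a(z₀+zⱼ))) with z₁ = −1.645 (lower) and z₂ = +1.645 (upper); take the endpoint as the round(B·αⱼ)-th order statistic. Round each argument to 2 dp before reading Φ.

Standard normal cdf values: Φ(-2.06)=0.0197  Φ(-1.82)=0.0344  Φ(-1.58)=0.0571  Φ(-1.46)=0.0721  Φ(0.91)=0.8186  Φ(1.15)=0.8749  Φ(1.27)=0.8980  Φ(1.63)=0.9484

Lower: z₀ + z₁ = -0.151 + (-1.645) = -1.796; 1 − a(z₀+z₁) = 1 − (-0.034)(-1.796) = 0.9389; argument = -0.151 + (-1.796)/0.9389 = -2.0638 → -2.06.
α₁ = Φ(-2.06) = 0.0197; rank = round(200 × 0.0197) = 4; θ*₍4₎ = 4.240.
Upper: z₀ + z₂ = 1.494; 1 − a(z₀+z₂) = 1.0508; argument = 1.2708 → 1.27; α₂ = 0.8980; rank = 180; θ*₍180₎ = 6.102.

(4.240, 6.102)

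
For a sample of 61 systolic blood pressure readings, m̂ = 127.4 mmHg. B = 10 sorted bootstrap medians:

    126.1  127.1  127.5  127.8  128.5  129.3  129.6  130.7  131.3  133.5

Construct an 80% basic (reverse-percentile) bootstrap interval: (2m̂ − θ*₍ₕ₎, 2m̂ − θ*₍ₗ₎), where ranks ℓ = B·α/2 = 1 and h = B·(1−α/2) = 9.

(123.5, 128.7)

Percentile endpoints at ranks 1 and 9: θ*₍1₎ = 126.1, θ*₍9₎ = 131.3.
Basic interval reflects these around m̂:
  lower = 2 × 127.4 − 131.3 = 123.5
  upper = 2 × 127.4 − 126.1 = 128.7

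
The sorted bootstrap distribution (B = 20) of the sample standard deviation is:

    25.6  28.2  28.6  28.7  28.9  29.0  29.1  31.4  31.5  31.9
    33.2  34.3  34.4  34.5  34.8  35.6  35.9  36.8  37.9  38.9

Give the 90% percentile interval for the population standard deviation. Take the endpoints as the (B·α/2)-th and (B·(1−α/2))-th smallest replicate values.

(25.6, 37.9)

α = 0.10; lower rank = 20 × 0.050 = 1; upper rank = 20 × 0.950 = 19.
The 1st smallest replicate is 25.6; the 19th is 37.9.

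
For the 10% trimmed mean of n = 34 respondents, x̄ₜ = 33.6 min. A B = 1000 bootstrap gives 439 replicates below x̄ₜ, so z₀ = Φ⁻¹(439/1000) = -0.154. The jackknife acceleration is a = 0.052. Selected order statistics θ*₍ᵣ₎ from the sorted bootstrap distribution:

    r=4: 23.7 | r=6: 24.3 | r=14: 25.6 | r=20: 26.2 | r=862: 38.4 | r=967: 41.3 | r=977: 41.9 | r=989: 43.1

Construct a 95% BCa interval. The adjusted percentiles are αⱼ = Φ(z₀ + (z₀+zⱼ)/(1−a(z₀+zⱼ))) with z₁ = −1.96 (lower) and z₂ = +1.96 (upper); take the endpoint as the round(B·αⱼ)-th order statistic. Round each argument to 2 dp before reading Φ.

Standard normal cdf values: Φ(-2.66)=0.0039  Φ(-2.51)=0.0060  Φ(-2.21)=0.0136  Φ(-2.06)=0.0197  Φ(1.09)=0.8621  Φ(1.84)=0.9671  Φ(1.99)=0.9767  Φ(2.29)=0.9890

(26.2, 41.3)

Lower: z₀ + z₁ = -0.154 + (-1.960) = -2.114; 1 − a(z₀+z₁) = 1 − (0.052)(-2.114) = 1.1099; argument = -0.154 + (-2.114)/1.1099 = -2.0586 → -2.06.
α₁ = Φ(-2.06) = 0.0197; rank = round(1000 × 0.0197) = 20; θ*₍20₎ = 26.2.
Upper: z₀ + z₂ = 1.806; 1 − a(z₀+z₂) = 0.9061; argument = 1.8392 → 1.84; α₂ = 0.9671; rank = 967; θ*₍967₎ = 41.3.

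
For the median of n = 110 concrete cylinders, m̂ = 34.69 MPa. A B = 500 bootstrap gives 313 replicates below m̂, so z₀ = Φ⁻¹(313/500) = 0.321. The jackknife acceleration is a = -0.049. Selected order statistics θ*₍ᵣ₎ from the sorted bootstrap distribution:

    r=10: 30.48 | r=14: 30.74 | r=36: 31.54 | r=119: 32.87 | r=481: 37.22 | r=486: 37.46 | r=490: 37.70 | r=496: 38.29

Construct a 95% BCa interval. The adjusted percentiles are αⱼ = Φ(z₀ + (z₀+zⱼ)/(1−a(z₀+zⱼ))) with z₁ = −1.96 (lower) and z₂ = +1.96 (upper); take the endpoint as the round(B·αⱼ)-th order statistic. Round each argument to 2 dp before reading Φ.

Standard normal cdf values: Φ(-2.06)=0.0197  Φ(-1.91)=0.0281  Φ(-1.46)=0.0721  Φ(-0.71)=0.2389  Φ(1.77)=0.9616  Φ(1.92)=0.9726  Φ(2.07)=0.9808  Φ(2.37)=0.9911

(31.54, 38.29)

Lower: z₀ + z₁ = 0.321 + (-1.960) = -1.639; 1 − a(z₀+z₁) = 1 − (-0.049)(-1.639) = 0.9197; argument = 0.321 + (-1.639)/0.9197 = -1.4611 → -1.46.
α₁ = Φ(-1.46) = 0.0721; rank = round(500 × 0.0721) = 36; θ*₍36₎ = 31.54.
Upper: z₀ + z₂ = 2.281; 1 − a(z₀+z₂) = 1.1118; argument = 2.3727 → 2.37; α₂ = 0.9911; rank = 496; θ*₍496₎ = 38.29.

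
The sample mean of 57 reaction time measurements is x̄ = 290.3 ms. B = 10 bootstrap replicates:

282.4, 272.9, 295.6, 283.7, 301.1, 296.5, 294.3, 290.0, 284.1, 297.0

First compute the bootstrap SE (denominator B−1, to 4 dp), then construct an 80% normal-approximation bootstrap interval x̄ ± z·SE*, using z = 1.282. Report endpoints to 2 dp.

Mean of replicates = 289.7600; sum of squared deviations = 688.4040; SE* = √(688.4040/9) = 8.7458
Margin = 1.282 × 8.7458 = 11.212
Interval: 290.3 ± 11.212

(279.09, 301.51)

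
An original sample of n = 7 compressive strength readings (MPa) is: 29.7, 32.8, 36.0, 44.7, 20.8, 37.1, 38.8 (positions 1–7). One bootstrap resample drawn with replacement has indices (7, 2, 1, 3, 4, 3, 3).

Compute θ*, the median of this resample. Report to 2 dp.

θ* = 36.00

Resample values: 38.8, 32.8, 29.7, 36.0, 44.7, 36.0, 36.0.
Sorted: 29.7, 32.8, 36.0, 36.0, 36.0, 38.8, 44.7
Median = middle value = 36.00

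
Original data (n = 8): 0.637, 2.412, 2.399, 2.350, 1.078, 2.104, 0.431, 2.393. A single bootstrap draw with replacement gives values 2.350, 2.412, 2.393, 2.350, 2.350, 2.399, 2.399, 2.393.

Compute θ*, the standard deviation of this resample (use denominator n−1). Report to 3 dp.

Mean = 2.3807; sum of squared deviations = 0.0048
s² = 0.0048 / 7 = 0.0007
s = √0.0007 = 0.026

θ* = 0.026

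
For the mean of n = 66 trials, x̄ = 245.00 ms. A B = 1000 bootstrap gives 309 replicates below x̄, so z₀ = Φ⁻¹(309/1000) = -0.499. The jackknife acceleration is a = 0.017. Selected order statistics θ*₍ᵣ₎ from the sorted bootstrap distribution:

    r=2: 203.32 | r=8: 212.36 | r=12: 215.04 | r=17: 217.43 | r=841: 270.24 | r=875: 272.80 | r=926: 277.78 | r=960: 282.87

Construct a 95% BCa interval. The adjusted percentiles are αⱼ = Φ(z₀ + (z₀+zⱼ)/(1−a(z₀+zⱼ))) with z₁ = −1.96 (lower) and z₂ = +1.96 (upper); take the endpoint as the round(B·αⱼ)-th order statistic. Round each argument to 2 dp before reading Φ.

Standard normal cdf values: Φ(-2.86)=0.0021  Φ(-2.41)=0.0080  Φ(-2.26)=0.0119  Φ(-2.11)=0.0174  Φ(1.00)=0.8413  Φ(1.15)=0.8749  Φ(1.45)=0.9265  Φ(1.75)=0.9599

(203.32, 270.24)

Lower: z₀ + z₁ = -0.499 + (-1.960) = -2.459; 1 − a(z₀+z₁) = 1 − (0.017)(-2.459) = 1.0418; argument = -0.499 + (-2.459)/1.0418 = -2.8593 → -2.86.
α₁ = Φ(-2.86) = 0.0021; rank = round(1000 × 0.0021) = 2; θ*₍2₎ = 203.32.
Upper: z₀ + z₂ = 1.461; 1 − a(z₀+z₂) = 0.9752; argument = 0.9992 → 1.00; α₂ = 0.8413; rank = 841; θ*₍841₎ = 270.24.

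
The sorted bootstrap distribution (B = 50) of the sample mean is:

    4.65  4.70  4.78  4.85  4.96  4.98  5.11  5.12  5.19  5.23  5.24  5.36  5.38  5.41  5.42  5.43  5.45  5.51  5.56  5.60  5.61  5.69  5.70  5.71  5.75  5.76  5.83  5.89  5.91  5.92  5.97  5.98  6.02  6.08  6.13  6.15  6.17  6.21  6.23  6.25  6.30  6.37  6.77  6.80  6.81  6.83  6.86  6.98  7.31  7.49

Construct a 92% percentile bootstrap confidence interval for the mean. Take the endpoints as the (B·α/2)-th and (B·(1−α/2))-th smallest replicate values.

(4.70, 6.98)

α = 0.08; lower rank = 50 × 0.040 = 2; upper rank = 50 × 0.960 = 48.
The 2nd smallest replicate is 4.70; the 48th is 6.98.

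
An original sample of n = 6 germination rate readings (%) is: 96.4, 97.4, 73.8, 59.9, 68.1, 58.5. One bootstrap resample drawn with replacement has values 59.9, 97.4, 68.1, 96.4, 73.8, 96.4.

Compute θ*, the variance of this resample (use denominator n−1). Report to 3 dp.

Mean = 82.0000; sum of squared deviations = 1400.7400
s² = 1400.7400 / 5 = 280.1480

θ* = 280.148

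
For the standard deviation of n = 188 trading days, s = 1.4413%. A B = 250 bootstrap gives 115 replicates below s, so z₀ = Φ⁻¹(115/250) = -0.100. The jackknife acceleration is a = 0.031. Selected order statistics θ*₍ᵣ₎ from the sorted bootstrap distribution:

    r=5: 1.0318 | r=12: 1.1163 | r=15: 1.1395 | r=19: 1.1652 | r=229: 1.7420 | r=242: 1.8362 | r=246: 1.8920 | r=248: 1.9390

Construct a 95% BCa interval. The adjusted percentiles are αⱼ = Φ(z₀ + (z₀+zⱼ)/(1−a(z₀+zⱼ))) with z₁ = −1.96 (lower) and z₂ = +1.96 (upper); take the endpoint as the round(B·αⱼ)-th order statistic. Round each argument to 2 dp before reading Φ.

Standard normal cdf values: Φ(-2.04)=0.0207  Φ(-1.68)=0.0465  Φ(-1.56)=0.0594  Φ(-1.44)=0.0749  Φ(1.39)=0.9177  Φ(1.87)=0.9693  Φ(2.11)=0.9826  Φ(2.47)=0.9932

Lower: z₀ + z₁ = -0.100 + (-1.960) = -2.060; 1 − a(z₀+z₁) = 1 − (0.031)(-2.060) = 1.0639; argument = -0.100 + (-2.060)/1.0639 = -2.0363 → -2.04.
α₁ = Φ(-2.04) = 0.0207; rank = round(250 × 0.0207) = 5; θ*₍5₎ = 1.0318.
Upper: z₀ + z₂ = 1.860; 1 − a(z₀+z₂) = 0.9423; argument = 1.8738 → 1.87; α₂ = 0.9693; rank = 242; θ*₍242₎ = 1.8362.

(1.0318, 1.8362)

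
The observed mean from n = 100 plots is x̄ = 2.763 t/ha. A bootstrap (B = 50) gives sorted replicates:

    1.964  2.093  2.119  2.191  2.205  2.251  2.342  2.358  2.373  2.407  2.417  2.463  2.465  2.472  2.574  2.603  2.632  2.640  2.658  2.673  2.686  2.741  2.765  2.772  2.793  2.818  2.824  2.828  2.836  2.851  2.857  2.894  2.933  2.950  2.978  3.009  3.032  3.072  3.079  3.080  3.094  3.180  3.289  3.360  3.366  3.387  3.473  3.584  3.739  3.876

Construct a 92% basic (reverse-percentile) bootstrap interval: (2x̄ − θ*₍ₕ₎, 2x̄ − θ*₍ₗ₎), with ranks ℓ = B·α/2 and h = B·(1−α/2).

(1.942, 3.433)

Percentile endpoints at ranks 2 and 48: θ*₍2₎ = 2.093, θ*₍48₎ = 3.584.
Basic interval reflects these around x̄:
  lower = 2 × 2.763 − 3.584 = 1.942
  upper = 2 × 2.763 − 2.093 = 3.433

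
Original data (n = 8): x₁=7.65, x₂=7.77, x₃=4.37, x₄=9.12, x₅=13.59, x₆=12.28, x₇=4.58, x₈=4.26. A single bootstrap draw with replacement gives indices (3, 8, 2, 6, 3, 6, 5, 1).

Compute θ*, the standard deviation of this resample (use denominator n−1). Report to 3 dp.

Resample values: 4.37, 4.26, 7.77, 12.28, 4.37, 12.28, 13.59, 7.65.
Mean = 8.3212; sum of squared deviations = 107.5761
s² = 107.5761 / 7 = 15.3680
s = √15.3680 = 3.920

θ* = 3.920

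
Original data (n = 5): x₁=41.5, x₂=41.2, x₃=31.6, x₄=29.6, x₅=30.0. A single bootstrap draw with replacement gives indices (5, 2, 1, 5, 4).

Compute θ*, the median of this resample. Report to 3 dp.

θ* = 30.000

Resample values: 30.0, 41.2, 41.5, 30.0, 29.6.
Sorted: 29.6, 30.0, 30.0, 41.2, 41.5
Median = middle value = 30.000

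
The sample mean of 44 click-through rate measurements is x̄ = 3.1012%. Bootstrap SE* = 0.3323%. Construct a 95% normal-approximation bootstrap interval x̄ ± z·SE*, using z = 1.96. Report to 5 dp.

(2.44989, 3.75251)

Margin = 1.96 × 0.3323 = 0.651308
Interval: 3.1012 ± 0.651308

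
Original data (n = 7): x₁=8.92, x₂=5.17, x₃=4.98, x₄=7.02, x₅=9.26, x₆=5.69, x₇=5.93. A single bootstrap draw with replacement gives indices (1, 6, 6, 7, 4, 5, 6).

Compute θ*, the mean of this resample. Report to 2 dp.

Resample values: 8.92, 5.69, 5.69, 5.93, 7.02, 9.26, 5.69.
Mean = (8.92 + 5.69 + 5.69 + 5.93 + 7.02 + 9.26 + 5.69) / 7 = 48.200 / 7 = 6.89

θ* = 6.89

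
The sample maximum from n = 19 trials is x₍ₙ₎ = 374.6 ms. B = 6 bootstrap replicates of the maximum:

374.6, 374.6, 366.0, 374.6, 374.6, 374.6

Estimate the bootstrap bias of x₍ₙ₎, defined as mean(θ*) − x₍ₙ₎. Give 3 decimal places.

mean(θ*) = (374.6 + 374.6 + 366.0 + 374.6 + 374.6 + 374.6) / 6 = 373.1667
bias = 373.1667 − 374.6

bias = −1.433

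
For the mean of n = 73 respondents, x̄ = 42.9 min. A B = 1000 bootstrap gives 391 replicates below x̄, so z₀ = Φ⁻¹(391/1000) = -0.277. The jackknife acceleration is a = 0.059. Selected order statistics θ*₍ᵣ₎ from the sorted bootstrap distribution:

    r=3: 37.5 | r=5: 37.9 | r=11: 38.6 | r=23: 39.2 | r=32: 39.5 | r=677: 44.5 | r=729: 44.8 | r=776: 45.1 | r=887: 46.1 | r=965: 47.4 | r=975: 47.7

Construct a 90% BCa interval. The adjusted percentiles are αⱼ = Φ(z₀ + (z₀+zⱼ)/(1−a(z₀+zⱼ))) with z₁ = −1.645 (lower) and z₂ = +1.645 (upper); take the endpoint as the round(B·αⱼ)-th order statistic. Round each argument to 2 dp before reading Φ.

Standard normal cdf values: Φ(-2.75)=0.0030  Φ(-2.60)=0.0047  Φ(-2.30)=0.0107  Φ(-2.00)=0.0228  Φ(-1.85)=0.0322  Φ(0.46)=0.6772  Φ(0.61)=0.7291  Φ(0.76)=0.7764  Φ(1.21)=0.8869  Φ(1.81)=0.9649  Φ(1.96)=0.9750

Lower: z₀ + z₁ = -0.277 + (-1.645) = -1.922; 1 − a(z₀+z₁) = 1 − (0.059)(-1.922) = 1.1134; argument = -0.277 + (-1.922)/1.1134 = -2.0032 → -2.00.
α₁ = Φ(-2.00) = 0.0228; rank = round(1000 × 0.0228) = 23; θ*₍23₎ = 39.2.
Upper: z₀ + z₂ = 1.368; 1 − a(z₀+z₂) = 0.9193; argument = 1.2111 → 1.21; α₂ = 0.8869; rank = 887; θ*₍887₎ = 46.1.

(39.2, 46.1)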